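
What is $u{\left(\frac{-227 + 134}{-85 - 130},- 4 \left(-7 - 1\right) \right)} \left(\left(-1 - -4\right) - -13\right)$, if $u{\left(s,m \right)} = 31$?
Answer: $496$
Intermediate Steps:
$u{\left(\frac{-227 + 134}{-85 - 130},- 4 \left(-7 - 1\right) \right)} \left(\left(-1 - -4\right) - -13\right) = 31 \left(\left(-1 - -4\right) - -13\right) = 31 \left(\left(-1 + 4\right) + 13\right) = 31 \left(3 + 13\right) = 31 \cdot 16 = 496$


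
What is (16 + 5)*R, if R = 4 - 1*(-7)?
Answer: 231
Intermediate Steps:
R = 11 (R = 4 + 7 = 11)
(16 + 5)*R = (16 + 5)*11 = 21*11 = 231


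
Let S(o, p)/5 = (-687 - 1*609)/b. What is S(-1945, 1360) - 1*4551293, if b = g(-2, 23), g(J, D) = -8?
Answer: -4550483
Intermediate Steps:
b = -8
S(o, p) = 810 (S(o, p) = 5*((-687 - 1*609)/(-8)) = 5*((-687 - 609)*(-⅛)) = 5*(-1296*(-⅛)) = 5*162 = 810)
S(-1945, 1360) - 1*4551293 = 810 - 1*4551293 = 810 - 4551293 = -4550483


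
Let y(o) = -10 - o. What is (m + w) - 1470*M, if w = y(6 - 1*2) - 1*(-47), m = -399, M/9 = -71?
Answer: 938964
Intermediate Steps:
M = -639 (M = 9*(-71) = -639)
w = 33 (w = (-10 - (6 - 1*2)) - 1*(-47) = (-10 - (6 - 2)) + 47 = (-10 - 1*4) + 47 = (-10 - 4) + 47 = -14 + 47 = 33)
(m + w) - 1470*M = (-399 + 33) - 1470*(-639) = -366 + 939330 = 938964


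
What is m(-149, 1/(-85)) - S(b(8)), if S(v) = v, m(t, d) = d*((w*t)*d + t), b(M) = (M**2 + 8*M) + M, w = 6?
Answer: -970829/7225 ≈ -134.37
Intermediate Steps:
b(M) = M**2 + 9*M
m(t, d) = d*(t + 6*d*t) (m(t, d) = d*((6*t)*d + t) = d*(6*d*t + t) = d*(t + 6*d*t))
m(-149, 1/(-85)) - S(b(8)) = -149*(1 + 6/(-85))/(-85) - 8*(9 + 8) = -1/85*(-149)*(1 + 6*(-1/85)) - 8*17 = -1/85*(-149)*(1 - 6/85) - 1*136 = -1/85*(-149)*79/85 - 136 = 11771/7225 - 136 = -970829/7225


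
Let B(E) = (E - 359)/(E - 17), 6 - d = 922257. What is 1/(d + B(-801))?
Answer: -409/377200079 ≈ -1.0843e-6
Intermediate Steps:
d = -922251 (d = 6 - 1*922257 = 6 - 922257 = -922251)
B(E) = (-359 + E)/(-17 + E)
1/(d + B(-801)) = 1/(-922251 + (-359 - 801)/(-17 - 801)) = 1/(-922251 - 1160/(-818)) = 1/(-922251 - 1/818*(-1160)) = 1/(-922251 + 580/409) = 1/(-377200079/409) = -409/377200079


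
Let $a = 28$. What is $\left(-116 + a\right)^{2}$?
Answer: $7744$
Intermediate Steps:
$\left(-116 + a\right)^{2} = \left(-116 + 28\right)^{2} = \left(-88\right)^{2} = 7744$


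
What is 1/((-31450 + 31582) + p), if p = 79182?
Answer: 1/79314 ≈ 1.2608e-5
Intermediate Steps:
1/((-31450 + 31582) + p) = 1/((-31450 + 31582) + 79182) = 1/(132 + 79182) = 1/79314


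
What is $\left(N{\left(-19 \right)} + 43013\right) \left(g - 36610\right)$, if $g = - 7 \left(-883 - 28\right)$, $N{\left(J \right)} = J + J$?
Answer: $-1299263175$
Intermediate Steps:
$N{\left(J \right)} = 2 J$
$g = 6377$ ($g = - 7 \left(-883 - 28\right) = \left(-7\right) \left(-911\right) = 6377$)
$\left(N{\left(-19 \right)} + 43013\right) \left(g - 36610\right) = \left(2 \left(-19\right) + 43013\right) \left(6377 - 36610\right) = \left(-38 + 43013\right) \left(-30233\right) = 42975 \left(-30233\right) = -1299263175$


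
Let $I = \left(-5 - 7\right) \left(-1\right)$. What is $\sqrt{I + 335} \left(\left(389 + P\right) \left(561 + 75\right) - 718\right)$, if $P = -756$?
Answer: $- 234130 \sqrt{347} \approx -4.3614 \cdot 10^{6}$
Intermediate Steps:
$I = 12$ ($I = \left(-12\right) \left(-1\right) = 12$)
$\sqrt{I + 335} \left(\left(389 + P\right) \left(561 + 75\right) - 718\right) = \sqrt{12 + 335} \left(\left(389 - 756\right) \left(561 + 75\right) - 718\right) = \sqrt{347} \left(\left(-367\right) 636 - 718\right) = \sqrt{347} \left(-233412 - 718\right) = \sqrt{347} \left(-234130\right) = - 234130 \sqrt{347}$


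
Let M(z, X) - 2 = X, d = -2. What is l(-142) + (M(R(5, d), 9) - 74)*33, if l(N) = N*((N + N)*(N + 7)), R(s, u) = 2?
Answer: -5446359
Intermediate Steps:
M(z, X) = 2 + X
l(N) = 2*N²*(7 + N) (l(N) = N*((2*N)*(7 + N)) = N*(2*N*(7 + N)) = 2*N²*(7 + N))
l(-142) + (M(R(5, d), 9) - 74)*33 = 2*(-142)²*(7 - 142) + ((2 + 9) - 74)*33 = 2*20164*(-135) + (11 - 74)*33 = -5444280 - 63*33 = -5444280 - 2079 = -5446359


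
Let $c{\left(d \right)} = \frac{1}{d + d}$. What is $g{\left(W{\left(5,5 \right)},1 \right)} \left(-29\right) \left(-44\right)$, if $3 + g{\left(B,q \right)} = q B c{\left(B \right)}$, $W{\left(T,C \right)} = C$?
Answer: $-3190$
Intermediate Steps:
$c{\left(d \right)} = \frac{1}{2 d}$
$g{\left(B,q \right)} = -3 + \frac{q}{2}$ ($g{\left(B,q \right)} = -3 + q B \frac{1}{2 B} = -3 + B q \frac{1}{2 B} = -3 + \frac{q}{2}$)
$g{\left(W{\left(5,5 \right)},1 \right)} \left(-29\right) \left(-44\right) = \left(-3 + \frac{1}{2} \cdot 1\right) \left(-29\right) \left(-44\right) = \left(-3 + \frac{1}{2}\right) \left(-29\right) \left(-44\right) = \left(- \frac{5}{2}\right) \left(-29\right) \left(-44\right) = \frac{145}{2} \left(-44\right) = -3190$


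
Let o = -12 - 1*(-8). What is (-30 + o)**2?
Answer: 1156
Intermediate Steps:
o = -4 (o = -12 + 8 = -4)
(-30 + o)**2 = (-30 - 4)**2 = (-34)**2 = 1156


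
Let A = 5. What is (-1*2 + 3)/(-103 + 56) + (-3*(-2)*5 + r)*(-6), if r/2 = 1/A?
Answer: -42869/235 ≈ -182.42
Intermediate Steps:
r = ⅖ (r = 2/5 = 2*(⅕) = ⅖ ≈ 0.40000)
(-1*2 + 3)/(-103 + 56) + (-3*(-2)*5 + r)*(-6) = (-1*2 + 3)/(-103 + 56) + (-3*(-2)*5 + ⅖)*(-6) = (-2 + 3)/(-47) + (6*5 + ⅖)*(-6) = -1/47*1 + (30 + ⅖)*(-6) = -1/47 + (152/5)*(-6) = -1/47 - 912/5 = -42869/235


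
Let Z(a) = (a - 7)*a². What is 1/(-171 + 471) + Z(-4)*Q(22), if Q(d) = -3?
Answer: 158401/300 ≈ 528.00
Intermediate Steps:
Z(a) = a²*(-7 + a) (Z(a) = (-7 + a)*a² = a²*(-7 + a))
1/(-171 + 471) + Z(-4)*Q(22) = 1/(-171 + 471) + ((-4)²*(-7 - 4))*(-3) = 1/300 + (16*(-11))*(-3) = 1/300 - 176*(-3) = 1/300 + 528 = 158401/300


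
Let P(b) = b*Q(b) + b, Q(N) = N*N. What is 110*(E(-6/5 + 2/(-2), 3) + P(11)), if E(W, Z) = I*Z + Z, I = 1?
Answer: 148280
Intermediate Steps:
E(W, Z) = 2*Z (E(W, Z) = 1*Z + Z = Z + Z = 2*Z)
Q(N) = N**2
P(b) = b + b**3 (P(b) = b*b**2 + b = b**3 + b = b + b**3)
110*(E(-6/5 + 2/(-2), 3) + P(11)) = 110*(2*3 + (11 + 11**3)) = 110*(6 + (11 + 1331)) = 110*(6 + 1342) = 110*1348 = 148280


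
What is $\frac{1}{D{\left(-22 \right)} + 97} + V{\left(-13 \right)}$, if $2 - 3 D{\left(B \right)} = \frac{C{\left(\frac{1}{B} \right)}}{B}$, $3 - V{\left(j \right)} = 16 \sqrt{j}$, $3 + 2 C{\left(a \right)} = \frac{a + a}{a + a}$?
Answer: $\frac{19401}{6445} - 16 i \sqrt{13} \approx 3.0102 - 57.689 i$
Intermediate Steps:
$C{\left(a \right)} = -1$ ($C{\left(a \right)} = - \frac{3}{2} + \frac{\left(a + a\right) \frac{1}{a + a}}{2} = - \frac{3}{2} + \frac{2 a \frac{1}{2 a}}{2} = - \frac{3}{2} + \frac{1}{2} \cdot 1 = - \frac{3}{2} + \frac{1}{2} = -1$)
$V{\left(j \right)} = 3 - 16 \sqrt{j}$
$D{\left(B \right)} = \frac{2}{3} + \frac{1}{3 B}$ ($D{\left(B \right)} = \frac{2}{3} - \frac{\left(-1\right) \frac{1}{B}}{3} = \frac{2}{3} + \frac{1}{3 B}$)
$\frac{1}{D{\left(-22 \right)} + 97} + V{\left(-13 \right)} = \frac{1}{\frac{1 + 2 \left(-22\right)}{3 \left(-22\right)} + 97} + \left(3 - 16 \sqrt{-13}\right) = \frac{1}{\frac{1}{3} \left(- \frac{1}{22}\right) \left(1 - 44\right) + 97} + \left(3 - 16 i \sqrt{13}\right) = \frac{1}{\frac{1}{3} \left(- \frac{1}{22}\right) \left(-43\right) + 97} + \left(3 - 16 i \sqrt{13}\right) = \frac{1}{\frac{43}{66} + 97} + \left(3 - 16 i \sqrt{13}\right) = \frac{1}{\frac{6445}{66}} + \left(3 - 16 i \sqrt{13}\right) = \frac{66}{6445} + \left(3 - 16 i \sqrt{13}\right) = \frac{19401}{6445} - 16 i \sqrt{13}$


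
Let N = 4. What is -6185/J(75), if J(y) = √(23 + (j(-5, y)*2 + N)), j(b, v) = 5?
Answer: -6185*√37/37 ≈ -1016.8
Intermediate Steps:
J(y) = √37 (J(y) = √(23 + (5*2 + 4)) = √(23 + (10 + 4)) = √(23 + 14) = √37)
-6185/J(75) = -6185*√37/37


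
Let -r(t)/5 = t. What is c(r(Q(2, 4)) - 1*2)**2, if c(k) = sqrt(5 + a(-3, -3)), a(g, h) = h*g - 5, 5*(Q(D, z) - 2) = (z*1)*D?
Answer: 9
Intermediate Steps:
Q(D, z) = 2 + D*z/5 (Q(D, z) = 2 + ((z*1)*D)/5 = 2 + (z*D)/5 = 2 + (D*z)/5 = 2 + D*z/5)
r(t) = -5*t
a(g, h) = -5 + g*h (a(g, h) = g*h - 5 = -5 + g*h)
c(k) = 3 (c(k) = sqrt(5 + (-5 - 3*(-3))) = sqrt(5 + (-5 + 9)) = sqrt(5 + 4) = sqrt(9) = 3)
c(r(Q(2, 4)) - 1*2)**2 = 3**2 = 9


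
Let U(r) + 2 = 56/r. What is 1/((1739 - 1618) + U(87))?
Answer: 87/10409 ≈ 0.0083582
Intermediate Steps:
U(r) = -2 + 56/r
1/((1739 - 1618) + U(87)) = 1/((1739 - 1618) + (-2 + 56/87)) = 1/(121 + (-2 + 56*(1/87))) = 1/(121 + (-2 + 56/87)) = 1/(121 - 118/87) = 1/(10409/87) = 87/10409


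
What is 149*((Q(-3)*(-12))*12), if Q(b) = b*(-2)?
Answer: -128736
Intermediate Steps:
Q(b) = -2*b
149*((Q(-3)*(-12))*12) = 149*((-2*(-3)*(-12))*12) = 149*((6*(-12))*12) = 149*(-72*12) = 149*(-864) = -128736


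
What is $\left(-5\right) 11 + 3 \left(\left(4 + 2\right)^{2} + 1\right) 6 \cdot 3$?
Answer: $1943$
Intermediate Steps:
$\left(-5\right) 11 + 3 \left(\left(4 + 2\right)^{2} + 1\right) 6 \cdot 3 = -55 + 3 \left(6^{2} + 1\right) 6 \cdot 3 = -55 + 3 \left(36 + 1\right) 6 \cdot 3 = -55 + 3 \cdot 37 \cdot 6 \cdot 3 = -55 + 3 \cdot 222 \cdot 3 = -55 + 666 \cdot 3 = -55 + 1998 = 1943$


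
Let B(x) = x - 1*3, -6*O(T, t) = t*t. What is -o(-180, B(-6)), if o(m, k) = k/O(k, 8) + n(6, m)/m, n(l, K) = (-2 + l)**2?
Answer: -1087/1440 ≈ -0.75486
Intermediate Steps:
O(T, t) = -t**2/6 (O(T, t) = -t*t/6 = -t**2/6)
B(x) = -3 + x (B(x) = x - 3 = -3 + x)
o(m, k) = 16/m - 3*k/32 (o(m, k) = k/((-1/6*8**2)) + (-2 + 6)**2/m = k/((-1/6*64)) + 4**2/m = k/(-32/3) + 16/m = k*(-3/32) + 16/m = -3*k/32 + 16/m = 16/m - 3*k/32)
-o(-180, B(-6)) = -(16/(-180) - 3*(-3 - 6)/32) = -(16*(-1/180) - 3/32*(-9)) = -(-4/45 + 27/32) = -1*1087/1440 = -1087/1440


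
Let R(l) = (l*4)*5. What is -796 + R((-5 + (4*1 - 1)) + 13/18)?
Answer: -7394/9 ≈ -821.56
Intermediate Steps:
R(l) = 20*l (R(l) = (4*l)*5 = 20*l)
-796 + R((-5 + (4*1 - 1)) + 13/18) = -796 + 20*((-5 + (4*1 - 1)) + 13/18) = -796 + 20*((-5 + (4 - 1)) + 13*(1/18)) = -796 + 20*((-5 + 3) + 13/18) = -796 + 20*(-2 + 13/18) = -796 + 20*(-23/18) = -796 - 230/9 = -7394/9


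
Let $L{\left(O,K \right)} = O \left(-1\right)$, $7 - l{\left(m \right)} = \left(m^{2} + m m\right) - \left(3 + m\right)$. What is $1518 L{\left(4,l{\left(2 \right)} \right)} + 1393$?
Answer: $-4679$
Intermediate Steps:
$l{\left(m \right)} = 10 + m - 2 m^{2}$ ($l{\left(m \right)} = 7 - \left(\left(m^{2} + m m\right) - \left(3 + m\right)\right) = 7 - \left(\left(m^{2} + m^{2}\right) - \left(3 + m\right)\right) = 7 - \left(2 m^{2} - \left(3 + m\right)\right) = 7 - \left(-3 - m + 2 m^{2}\right) = 7 + \left(3 + m - 2 m^{2}\right) = 10 + m - 2 m^{2}$)
$L{\left(O,K \right)} = - O$
$1518 L{\left(4,l{\left(2 \right)} \right)} + 1393 = 1518 \left(\left(-1\right) 4\right) + 1393 = 1518 \left(-4\right) + 1393 = -6072 + 1393 = -4679$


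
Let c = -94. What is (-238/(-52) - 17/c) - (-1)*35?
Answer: 24292/611 ≈ 39.758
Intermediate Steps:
(-238/(-52) - 17/c) - (-1)*35 = (-238/(-52) - 17/(-94)) - (-1)*35 = (-238*(-1/52) - 17*(-1/94)) - 1*(-35) = (119/26 + 17/94) + 35 = 2907/611 + 35 = 24292/611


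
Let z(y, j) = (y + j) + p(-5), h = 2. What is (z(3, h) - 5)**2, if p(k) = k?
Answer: 25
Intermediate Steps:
z(y, j) = -5 + j + y (z(y, j) = (y + j) - 5 = (j + y) - 5 = -5 + j + y)
(z(3, h) - 5)**2 = ((-5 + 2 + 3) - 5)**2 = (0 - 5)**2 = (-5)**2 = 25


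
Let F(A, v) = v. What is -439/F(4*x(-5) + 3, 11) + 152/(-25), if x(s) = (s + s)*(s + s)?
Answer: -12647/275 ≈ -45.989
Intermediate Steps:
x(s) = 4*s**2 (x(s) = (2*s)*(2*s) = 4*s**2)
-439/F(4*x(-5) + 3, 11) + 152/(-25) = -439/11 + 152/(-25) = -439*1/11 + 152*(-1/25) = -439/11 - 152/25 = -12647/275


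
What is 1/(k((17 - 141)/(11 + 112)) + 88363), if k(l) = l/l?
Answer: 1/88364 ≈ 1.1317e-5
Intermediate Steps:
k(l) = 1
1/(k((17 - 141)/(11 + 112)) + 88363) = 1/(1 + 88363) = 1/88364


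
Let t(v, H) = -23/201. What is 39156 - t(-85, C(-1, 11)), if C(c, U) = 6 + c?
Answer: 7870379/201 ≈ 39156.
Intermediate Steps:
t(v, H) = -23/201 (t(v, H) = -23*1/201 = -23/201)
39156 - t(-85, C(-1, 11)) = 39156 - 1*(-23/201) = 39156 + 23/201 = 7870379/201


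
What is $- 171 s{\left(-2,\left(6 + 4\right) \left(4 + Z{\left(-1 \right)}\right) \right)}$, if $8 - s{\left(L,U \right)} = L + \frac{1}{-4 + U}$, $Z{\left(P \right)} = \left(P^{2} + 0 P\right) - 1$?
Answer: $- \frac{6821}{4} \approx -1705.3$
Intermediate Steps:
$Z{\left(P \right)} = -1 + P^{2}$ ($Z{\left(P \right)} = \left(P^{2} + 0\right) - 1 = P^{2} - 1 = -1 + P^{2}$)
$s{\left(L,U \right)} = 8 - L - \frac{1}{-4 + U}$ ($s{\left(L,U \right)} = 8 - \left(L + \frac{1}{-4 + U}\right) = 8 - L - \frac{1}{-4 + U}$)
$- 171 s{\left(-2,\left(6 + 4\right) \left(4 + Z{\left(-1 \right)}\right) \right)} = - 171 \frac{-33 + 4 \left(-2\right) + 8 \left(6 + 4\right) \left(4 - \left(1 - \left(-1\right)^{2}\right)\right) - - 2 \left(6 + 4\right) \left(4 - \left(1 - \left(-1\right)^{2}\right)\right)}{-4 + \left(6 + 4\right) \left(4 - \left(1 - \left(-1\right)^{2}\right)\right)} = - 171 \frac{-33 - 8 + 8 \cdot 10 \left(4 + \left(-1 + 1\right)\right) - - 2 \cdot 10 \left(4 + \left(-1 + 1\right)\right)}{-4 + 10 \left(4 + \left(-1 + 1\right)\right)} = - 171 \frac{-33 - 8 + 8 \cdot 10 \left(4 + 0\right) - - 2 \cdot 10 \left(4 + 0\right)}{-4 + 10 \left(4 + 0\right)} = - 171 \frac{-33 - 8 + 8 \cdot 10 \cdot 4 - - 2 \cdot 10 \cdot 4}{-4 + 10 \cdot 4} = - 171 \frac{-33 - 8 + 8 \cdot 40 - \left(-2\right) 40}{-4 + 40} = - 171 \frac{-33 - 8 + 320 + 80}{36} = - 171 \cdot \frac{1}{36} \cdot 359 = \left(-171\right) \frac{359}{36} = - \frac{6821}{4}$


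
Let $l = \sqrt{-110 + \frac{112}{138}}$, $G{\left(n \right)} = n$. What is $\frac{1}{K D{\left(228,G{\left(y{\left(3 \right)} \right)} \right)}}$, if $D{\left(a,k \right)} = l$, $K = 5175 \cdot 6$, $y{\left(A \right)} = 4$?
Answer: $- \frac{i \sqrt{519846}}{233930700} \approx - 3.0821 \cdot 10^{-6} i$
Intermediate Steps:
$K = 31050$
$l = \frac{i \sqrt{519846}}{69}$ ($l = \sqrt{-110 + 112 \cdot \frac{1}{138}} = \sqrt{-110 + \frac{56}{69}} = \sqrt{- \frac{7534}{69}} = \frac{i \sqrt{519846}}{69} \approx 10.449 i$)
$D{\left(a,k \right)} = \frac{i \sqrt{519846}}{69}$
$\frac{1}{K D{\left(228,G{\left(y{\left(3 \right)} \right)} \right)}} = \frac{1}{31050 \frac{i \sqrt{519846}}{69}} = \frac{\left(- \frac{1}{7534}\right) i \sqrt{519846}}{31050} = - \frac{i \sqrt{519846}}{233930700}$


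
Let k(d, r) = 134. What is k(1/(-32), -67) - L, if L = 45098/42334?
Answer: 2813829/21167 ≈ 132.93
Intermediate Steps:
L = 22549/21167 (L = 45098*(1/42334) = 22549/21167 ≈ 1.0653)
k(1/(-32), -67) - L = 134 - 1*22549/21167 = 134 - 22549/21167 = 2813829/21167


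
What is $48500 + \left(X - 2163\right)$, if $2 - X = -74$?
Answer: $46413$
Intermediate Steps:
$X = 76$ ($X = 2 - -74 = 2 + 74 = 76$)
$48500 + \left(X - 2163\right) = 48500 + \left(76 - 2163\right) = 48500 - 2087 = 46413$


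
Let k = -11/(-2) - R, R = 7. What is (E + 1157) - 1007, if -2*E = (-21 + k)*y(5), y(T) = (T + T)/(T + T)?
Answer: 645/4 ≈ 161.25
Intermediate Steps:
y(T) = 1 (y(T) = (2*T)/((2*T)) = (2*T)*(1/(2*T)) = 1)
k = -3/2 (k = -11/(-2) - 1*7 = -11*(-½) - 7 = 11/2 - 7 = -3/2 ≈ -1.5000)
E = 45/4 (E = -(-21 - 3/2)/2 = -(-45)/4 = -½*(-45/2) = 45/4 ≈ 11.250)
(E + 1157) - 1007 = (45/4 + 1157) - 1007 = 4673/4 - 1007 = 645/4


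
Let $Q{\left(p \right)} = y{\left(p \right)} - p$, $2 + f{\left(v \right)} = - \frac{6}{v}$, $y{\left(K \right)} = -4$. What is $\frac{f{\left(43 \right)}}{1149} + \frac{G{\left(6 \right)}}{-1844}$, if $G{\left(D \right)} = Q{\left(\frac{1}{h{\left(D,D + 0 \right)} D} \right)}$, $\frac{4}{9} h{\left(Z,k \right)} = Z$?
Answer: $\frac{771929}{2459875716} \approx 0.00031381$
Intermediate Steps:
$h{\left(Z,k \right)} = \frac{9 Z}{4}$
$f{\left(v \right)} = -2 - \frac{6}{v}$
$Q{\left(p \right)} = -4 - p$
$G{\left(D \right)} = -4 - \frac{4}{9 D^{2}}$ ($G{\left(D \right)} = -4 - \frac{1}{\frac{9 D}{4} D} = -4 - \frac{1}{\frac{9}{4} D^{2}} = -4 - \frac{4}{9 D^{2}}$)
$\frac{f{\left(43 \right)}}{1149} + \frac{G{\left(6 \right)}}{-1844} = \frac{-2 - \frac{6}{43}}{1149} + \frac{-4 - \frac{4}{9 \cdot 36}}{-1844} = \left(-2 - \frac{6}{43}\right) \frac{1}{1149} + \left(-4 - \frac{1}{81}\right) \left(- \frac{1}{1844}\right) = \left(- \frac{92}{43}\right) \frac{1}{1149} - - \frac{325}{149364} = - \frac{92}{49407} + \frac{325}{149364} = \frac{771929}{2459875716}$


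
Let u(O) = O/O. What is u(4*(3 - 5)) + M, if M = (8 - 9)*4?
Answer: -3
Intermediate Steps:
M = -4 (M = -1*4 = -4)
u(O) = 1
u(4*(3 - 5)) + M = 1 - 4 = -3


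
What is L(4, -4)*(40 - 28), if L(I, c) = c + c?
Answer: -96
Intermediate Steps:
L(I, c) = 2*c
L(4, -4)*(40 - 28) = (2*(-4))*(40 - 28) = -8*12 = -96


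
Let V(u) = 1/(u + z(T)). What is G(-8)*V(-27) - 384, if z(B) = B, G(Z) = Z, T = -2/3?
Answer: -31848/83 ≈ -383.71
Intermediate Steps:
T = -⅔ (T = -2*⅓ = -⅔ ≈ -0.66667)
V(u) = 1/(-⅔ + u) (V(u) = 1/(u - ⅔) = 1/(-⅔ + u))
G(-8)*V(-27) - 384 = -24/(-2 + 3*(-27)) - 384 = -24/(-2 - 81) - 384 = -24/(-83) - 384 = -24*(-1)/83 - 384 = -8*(-3/83) - 384 = 24/83 - 384 = -31848/83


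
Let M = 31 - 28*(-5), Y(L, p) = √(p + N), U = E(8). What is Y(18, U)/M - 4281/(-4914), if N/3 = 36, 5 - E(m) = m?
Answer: 1427/1638 + √105/171 ≈ 0.93111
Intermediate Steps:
E(m) = 5 - m
N = 108 (N = 3*36 = 108)
U = -3 (U = 5 - 1*8 = 5 - 8 = -3)
Y(L, p) = √(108 + p) (Y(L, p) = √(p + 108) = √(108 + p))
M = 171 (M = 31 + 140 = 171)
Y(18, U)/M - 4281/(-4914) = √(108 - 3)/171 - 4281/(-4914) = √105*(1/171) - 4281*(-1/4914) = √105/171 + 1427/1638 = 1427/1638 + √105/171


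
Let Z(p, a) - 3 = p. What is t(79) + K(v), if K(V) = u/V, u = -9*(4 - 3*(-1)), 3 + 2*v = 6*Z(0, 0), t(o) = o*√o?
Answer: -42/5 + 79*√79 ≈ 693.77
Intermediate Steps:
Z(p, a) = 3 + p
t(o) = o^(3/2)
v = 15/2 (v = -3/2 + (6*(3 + 0))/2 = -3/2 + (6*3)/2 = -3/2 + (½)*18 = -3/2 + 9 = 15/2 ≈ 7.5000)
u = -63 (u = -9*(4 + 3) = -9*7 = -63)
K(V) = -63/V
t(79) + K(v) = 79^(3/2) - 63/15/2 = 79*√79 - 63*2/15 = 79*√79 - 42/5 = -42/5 + 79*√79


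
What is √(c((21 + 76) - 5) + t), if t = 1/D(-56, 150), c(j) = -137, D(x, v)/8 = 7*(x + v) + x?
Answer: I*√198597091/1204 ≈ 11.705*I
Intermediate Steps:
D(x, v) = 56*v + 64*x (D(x, v) = 8*(7*(x + v) + x) = 8*(7*(v + x) + x) = 8*((7*v + 7*x) + x) = 8*(7*v + 8*x) = 56*v + 64*x)
t = 1/4816 (t = 1/(56*150 + 64*(-56)) = 1/(8400 - 3584) = 1/4816 ≈ 0.00020764)
√(c((21 + 76) - 5) + t) = √(-137 + 1/4816) = √(-659791/4816) = I*√198597091/1204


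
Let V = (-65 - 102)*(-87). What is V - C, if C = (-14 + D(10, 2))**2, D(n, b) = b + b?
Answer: 14429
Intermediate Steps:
D(n, b) = 2*b
C = 100 (C = (-14 + 2*2)**2 = (-14 + 4)**2 = (-10)**2 = 100)
V = 14529 (V = -167*(-87) = 14529)
V - C = 14529 - 1*100 = 14529 - 100 = 14429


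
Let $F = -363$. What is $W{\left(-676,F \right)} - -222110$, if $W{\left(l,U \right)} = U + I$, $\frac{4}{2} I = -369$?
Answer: $\frac{443125}{2} \approx 2.2156 \cdot 10^{5}$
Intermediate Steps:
$I = - \frac{369}{2}$ ($I = \frac{1}{2} \left(-369\right) = - \frac{369}{2} \approx -184.5$)
$W{\left(l,U \right)} = - \frac{369}{2} + U$ ($W{\left(l,U \right)} = U - \frac{369}{2} = - \frac{369}{2} + U$)
$W{\left(-676,F \right)} - -222110 = \left(- \frac{369}{2} - 363\right) - -222110 = - \frac{1095}{2} + 222110 = \frac{443125}{2}$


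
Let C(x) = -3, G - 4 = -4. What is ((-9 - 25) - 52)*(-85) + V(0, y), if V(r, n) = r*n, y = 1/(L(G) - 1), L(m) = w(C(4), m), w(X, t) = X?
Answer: 7310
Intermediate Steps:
G = 0 (G = 4 - 4 = 0)
L(m) = -3
y = -1/4 (y = 1/(-3 - 1) = 1/(-4) = -1/4 ≈ -0.25000)
V(r, n) = n*r
((-9 - 25) - 52)*(-85) + V(0, y) = ((-9 - 25) - 52)*(-85) - 1/4*0 = (-34 - 52)*(-85) + 0 = -86*(-85) + 0 = 7310 + 0 = 7310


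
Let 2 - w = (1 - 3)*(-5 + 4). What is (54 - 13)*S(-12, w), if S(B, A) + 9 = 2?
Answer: -287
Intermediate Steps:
w = 0 (w = 2 - (1 - 3)*(-5 + 4) = 2 - (-2)*(-1) = 2 - 1*2 = 2 - 2 = 0)
S(B, A) = -7 (S(B, A) = -9 + 2 = -7)
(54 - 13)*S(-12, w) = (54 - 13)*(-7) = 41*(-7) = -287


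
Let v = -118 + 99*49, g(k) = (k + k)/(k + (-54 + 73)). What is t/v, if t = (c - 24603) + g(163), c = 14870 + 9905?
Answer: 15815/430703 ≈ 0.036719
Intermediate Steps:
g(k) = 2*k/(19 + k) (g(k) = (2*k)/(k + 19) = (2*k)/(19 + k) = 2*k/(19 + k))
c = 24775
v = 4733 (v = -118 + 4851 = 4733)
t = 15815/91 (t = (24775 - 24603) + 2*163/(19 + 163) = 172 + 2*163/182 = 172 + 2*163*(1/182) = 172 + 163/91 = 15815/91 ≈ 173.79)
t/v = (15815/91)/4733 = (15815/91)*(1/4733) = 15815/430703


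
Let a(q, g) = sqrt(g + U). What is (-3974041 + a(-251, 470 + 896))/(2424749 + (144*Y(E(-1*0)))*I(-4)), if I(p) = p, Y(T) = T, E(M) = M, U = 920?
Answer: -3974041/2424749 + 3*sqrt(254)/2424749 ≈ -1.6389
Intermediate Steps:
a(q, g) = sqrt(920 + g) (a(q, g) = sqrt(g + 920) = sqrt(920 + g))
(-3974041 + a(-251, 470 + 896))/(2424749 + (144*Y(E(-1*0)))*I(-4)) = (-3974041 + sqrt(920 + (470 + 896)))/(2424749 + (144*(-1*0))*(-4)) = (-3974041 + sqrt(920 + 1366))/(2424749 + (144*0)*(-4)) = (-3974041 + sqrt(2286))/(2424749 + 0*(-4)) = (-3974041 + 3*sqrt(254))/(2424749 + 0) = (-3974041 + 3*sqrt(254))/2424749 = (-3974041 + 3*sqrt(254))*(1/2424749) = -3974041/2424749 + 3*sqrt(254)/2424749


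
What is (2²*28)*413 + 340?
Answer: 46596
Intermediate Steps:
(2²*28)*413 + 340 = (4*28)*413 + 340 = 112*413 + 340 = 46256 + 340 = 46596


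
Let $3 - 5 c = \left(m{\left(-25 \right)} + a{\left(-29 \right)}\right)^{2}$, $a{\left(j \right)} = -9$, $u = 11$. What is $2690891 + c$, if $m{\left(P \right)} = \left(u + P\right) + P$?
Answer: $\frac{13452154}{5} \approx 2.6904 \cdot 10^{6}$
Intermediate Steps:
$m{\left(P \right)} = 11 + 2 P$ ($m{\left(P \right)} = \left(11 + P\right) + P = 11 + 2 P$)
$c = - \frac{2301}{5}$ ($c = \frac{3}{5} - \frac{\left(\left(11 + 2 \left(-25\right)\right) - 9\right)^{2}}{5} = \frac{3}{5} - \frac{\left(\left(11 - 50\right) - 9\right)^{2}}{5} = \frac{3}{5} - \frac{\left(-39 - 9\right)^{2}}{5} = \frac{3}{5} - \frac{\left(-48\right)^{2}}{5} = \frac{3}{5} - \frac{2304}{5} = - \frac{2301}{5} \approx -460.2$)
$2690891 + c = 2690891 - \frac{2301}{5} = \frac{13452154}{5}$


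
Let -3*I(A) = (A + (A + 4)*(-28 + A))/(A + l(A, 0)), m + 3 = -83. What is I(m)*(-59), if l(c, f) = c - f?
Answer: -273229/258 ≈ -1059.0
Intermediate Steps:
m = -86 (m = -3 - 83 = -86)
I(A) = -(A + (-28 + A)*(4 + A))/(6*A) (I(A) = -(A + (A + 4)*(-28 + A))/(3*(A + (A - 1*0))) = -(A + (4 + A)*(-28 + A))/(3*(A + (A + 0))) = -(A + (-28 + A)*(4 + A))/(3*(A + A)) = -(A + (-28 + A)*(4 + A))/(3*(2*A)) = -(A + (-28 + A)*(4 + A))*1/(2*A)/3 = -(A + (-28 + A)*(4 + A))/(6*A))
I(m)*(-59) = ((1/6)*(112 - 1*(-86)**2 + 23*(-86))/(-86))*(-59) = ((1/6)*(-1/86)*(112 - 1*7396 - 1978))*(-59) = ((1/6)*(-1/86)*(112 - 7396 - 1978))*(-59) = ((1/6)*(-1/86)*(-9262))*(-59) = (4631/258)*(-59) = -273229/258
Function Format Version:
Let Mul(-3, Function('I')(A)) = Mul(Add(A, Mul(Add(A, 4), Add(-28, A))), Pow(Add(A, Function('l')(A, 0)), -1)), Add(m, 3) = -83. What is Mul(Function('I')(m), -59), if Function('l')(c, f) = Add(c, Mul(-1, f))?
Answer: Rational(-273229, 258) ≈ -1059.0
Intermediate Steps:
m = -86 (m = Add(-3, -83) = -86)
Function('I')(A) = Mul(Rational(-1, 6), Pow(A, -1), Add(A, Mul(Add(-28, A), Add(4, A)))) (Function('I')(A) = Mul(Rational(-1, 3), Mul(Add(A, Mul(Add(A, 4), Add(-28, A))), Pow(Add(A, Add(A, Mul(-1, 0))), -1))) = Mul(Rational(-1, 3), Mul(Add(A, Mul(Add(4, A), Add(-28, A))), Pow(Add(A, Add(A, 0)), -1))) = Mul(Rational(-1, 3), Mul(Add(A, Mul(Add(-28, A), Add(4, A))), Pow(Add(A, A), -1))) = Mul(Rational(-1, 3), Mul(Add(A, Mul(Add(-28, A), Add(4, A))), Pow(Mul(2, A), -1))) = Mul(Rational(-1, 3), Mul(Add(A, Mul(Add(-28, A), Add(4, A))), Mul(Rational(1, 2), Pow(A, -1)))) = Mul(Rational(-1, 3), Mul(Rational(1, 2), Pow(A, -1), Add(A, Mul(Add(-28, A), Add(4, A))))) = Mul(Rational(-1, 6), Pow(A, -1), Add(A, Mul(Add(-28, A), Add(4, A)))))
Mul(Function('I')(m), -59) = Mul(Mul(Rational(1, 6), Pow(-86, -1), Add(112, Mul(-1, Pow(-86, 2)), Mul(23, -86))), -59) = Mul(Mul(Rational(1, 6), Rational(-1, 86), Add(112, Mul(-1, 7396), -1978)), -59) = Mul(Mul(Rational(1, 6), Rational(-1, 86), Add(112, -7396, -1978)), -59) = Mul(Mul(Rational(1, 6), Rational(-1, 86), -9262), -59) = Mul(Rational(4631, 258), -59) = Rational(-273229, 258)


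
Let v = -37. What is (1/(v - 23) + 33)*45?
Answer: 5937/4 ≈ 1484.3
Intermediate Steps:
(1/(v - 23) + 33)*45 = (1/(-37 - 23) + 33)*45 = (1/(-60) + 33)*45 = (-1/60 + 33)*45 = (1979/60)*45 = 5937/4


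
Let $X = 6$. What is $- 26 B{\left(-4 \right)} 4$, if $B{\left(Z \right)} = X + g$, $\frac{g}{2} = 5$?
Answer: $-1664$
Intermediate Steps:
$g = 10$ ($g = 2 \cdot 5 = 10$)
$B{\left(Z \right)} = 16$ ($B{\left(Z \right)} = 6 + 10 = 16$)
$- 26 B{\left(-4 \right)} 4 = \left(-26\right) 16 \cdot 4 = \left(-416\right) 4 = -1664$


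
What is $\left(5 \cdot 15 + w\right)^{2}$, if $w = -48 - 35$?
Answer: $64$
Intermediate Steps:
$w = -83$ ($w = -48 - 35 = -83$)
$\left(5 \cdot 15 + w\right)^{2} = \left(5 \cdot 15 - 83\right)^{2} = \left(75 - 83\right)^{2} = \left(-8\right)^{2} = 64$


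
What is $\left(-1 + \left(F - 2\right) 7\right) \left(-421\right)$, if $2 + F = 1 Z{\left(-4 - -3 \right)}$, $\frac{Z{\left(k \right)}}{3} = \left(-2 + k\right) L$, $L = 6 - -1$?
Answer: $197870$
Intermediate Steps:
$L = 7$ ($L = 6 + 1 = 7$)
$Z{\left(k \right)} = -42 + 21 k$ ($Z{\left(k \right)} = 3 \left(-2 + k\right) 7 = 3 \left(-14 + 7 k\right) = -42 + 21 k$)
$F = -65$ ($F = -2 + 1 \left(-42 + 21 \left(-4 - -3\right)\right) = -2 + 1 \left(-42 + 21 \left(-4 + 3\right)\right) = -2 + 1 \left(-42 + 21 \left(-1\right)\right) = -2 + 1 \left(-42 - 21\right) = -2 + 1 \left(-63\right) = -2 - 63 = -65$)
$\left(-1 + \left(F - 2\right) 7\right) \left(-421\right) = \left(-1 + \left(-65 - 2\right) 7\right) \left(-421\right) = \left(-1 - 469\right) \left(-421\right) = \left(-470\right) \left(-421\right) = 197870$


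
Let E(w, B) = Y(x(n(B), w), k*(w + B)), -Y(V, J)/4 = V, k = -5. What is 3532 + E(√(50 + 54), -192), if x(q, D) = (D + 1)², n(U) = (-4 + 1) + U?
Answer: 3112 - 16*√26 ≈ 3030.4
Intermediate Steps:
n(U) = -3 + U
x(q, D) = (1 + D)²
Y(V, J) = -4*V
E(w, B) = -4*(1 + w)²
3532 + E(√(50 + 54), -192) = 3532 - 4*(1 + √(50 + 54))² = 3532 - 4*(1 + √104)² = 3532 - 4*(1 + 2*√26)²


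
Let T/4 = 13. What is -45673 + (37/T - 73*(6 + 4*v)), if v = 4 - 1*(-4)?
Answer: -2519207/52 ≈ -48446.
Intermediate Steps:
v = 8 (v = 4 + 4 = 8)
T = 52 (T = 4*13 = 52)
-45673 + (37/T - 73*(6 + 4*v)) = -45673 + (37/52 - 73*(6 + 4*8)) = -45673 + (37*(1/52) - 73*(6 + 32)) = -45673 + (37/52 - 73*38) = -45673 + (37/52 - 2774) = -45673 - 144211/52 = -2519207/52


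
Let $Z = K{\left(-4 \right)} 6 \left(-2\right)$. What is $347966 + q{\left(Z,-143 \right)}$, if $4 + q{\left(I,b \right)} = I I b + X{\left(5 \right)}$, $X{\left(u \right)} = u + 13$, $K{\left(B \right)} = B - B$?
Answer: $347980$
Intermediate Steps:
$K{\left(B \right)} = 0$
$X{\left(u \right)} = 13 + u$
$Z = 0$ ($Z = 0 \cdot 6 \left(-2\right) = 0 \left(-2\right) = 0$)
$q{\left(I,b \right)} = 14 + b I^{2}$ ($q{\left(I,b \right)} = -4 + \left(I I b + \left(13 + 5\right)\right) = -4 + \left(I^{2} b + 18\right) = -4 + \left(b I^{2} + 18\right) = -4 + \left(18 + b I^{2}\right) = 14 + b I^{2}$)
$347966 + q{\left(Z,-143 \right)} = 347966 + \left(14 - 143 \cdot 0^{2}\right) = 347966 + \left(14 - 0\right) = 347966 + \left(14 + 0\right) = 347966 + 14 = 347980$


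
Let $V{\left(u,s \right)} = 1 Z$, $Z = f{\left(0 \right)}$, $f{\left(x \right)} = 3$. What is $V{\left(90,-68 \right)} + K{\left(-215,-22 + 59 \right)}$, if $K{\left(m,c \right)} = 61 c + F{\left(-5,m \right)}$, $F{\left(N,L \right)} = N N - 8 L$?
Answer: $4005$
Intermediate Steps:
$Z = 3$
$F{\left(N,L \right)} = N^{2} - 8 L$
$K{\left(m,c \right)} = 25 - 8 m + 61 c$ ($K{\left(m,c \right)} = 61 c - \left(-25 + 8 m\right) = 25 - 8 m + 61 c$)
$V{\left(u,s \right)} = 3$ ($V{\left(u,s \right)} = 1 \cdot 3 = 3$)
$V{\left(90,-68 \right)} + K{\left(-215,-22 + 59 \right)} = 3 + \left(25 - -1720 + 61 \left(-22 + 59\right)\right) = 3 + \left(25 + 1720 + 61 \cdot 37\right) = 3 + \left(25 + 1720 + 2257\right) = 3 + 4002 = 4005$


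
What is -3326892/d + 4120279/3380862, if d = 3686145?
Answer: 1313394364517/4154115852330 ≈ 0.31617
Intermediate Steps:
-3326892/d + 4120279/3380862 = -3326892/3686145 + 4120279/3380862 = -3326892*1/3686145 + 4120279*(1/3380862) = -1108964/1228715 + 4120279/3380862 = 1313394364517/4154115852330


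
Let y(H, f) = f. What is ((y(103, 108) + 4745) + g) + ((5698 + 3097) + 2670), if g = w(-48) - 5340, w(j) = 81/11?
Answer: 120839/11 ≈ 10985.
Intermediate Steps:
w(j) = 81/11 (w(j) = 81*(1/11) = 81/11)
g = -58659/11 (g = 81/11 - 5340 = -58659/11 ≈ -5332.6)
((y(103, 108) + 4745) + g) + ((5698 + 3097) + 2670) = ((108 + 4745) - 58659/11) + ((5698 + 3097) + 2670) = (4853 - 58659/11) + (8795 + 2670) = -5276/11 + 11465 = 120839/11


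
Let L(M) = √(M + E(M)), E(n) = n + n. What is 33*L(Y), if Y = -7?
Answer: 33*I*√21 ≈ 151.23*I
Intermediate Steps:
E(n) = 2*n
L(M) = √3*√M (L(M) = √(M + 2*M) = √(3*M) = √3*√M)
33*L(Y) = 33*(√3*√(-7)) = 33*(√3*(I*√7)) = 33*(I*√21) = 33*I*√21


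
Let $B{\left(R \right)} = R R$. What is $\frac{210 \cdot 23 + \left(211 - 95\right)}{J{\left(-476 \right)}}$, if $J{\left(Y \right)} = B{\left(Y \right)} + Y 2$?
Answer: $\frac{2473}{112812} \approx 0.021921$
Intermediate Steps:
$B{\left(R \right)} = R^{2}$
$J{\left(Y \right)} = Y^{2} + 2 Y$ ($J{\left(Y \right)} = Y^{2} + Y 2 = Y^{2} + 2 Y$)
$\frac{210 \cdot 23 + \left(211 - 95\right)}{J{\left(-476 \right)}} = \frac{210 \cdot 23 + \left(211 - 95\right)}{\left(-476\right) \left(2 - 476\right)} = \frac{4830 + 116}{\left(-476\right) \left(-474\right)} = \frac{4946}{225624} = 4946 \cdot \frac{1}{225624} = \frac{2473}{112812}$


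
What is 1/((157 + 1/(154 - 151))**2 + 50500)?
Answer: 9/677284 ≈ 1.3288e-5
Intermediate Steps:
1/((157 + 1/(154 - 151))**2 + 50500) = 1/((157 + 1/3)**2 + 50500) = 1/((472/3)**2 + 50500) = 1/(222784/9 + 50500) = 1/(677284/9) = 9/677284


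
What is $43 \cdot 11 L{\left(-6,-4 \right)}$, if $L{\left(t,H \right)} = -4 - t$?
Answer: $946$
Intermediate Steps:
$43 \cdot 11 L{\left(-6,-4 \right)} = 43 \cdot 11 \left(-4 - -6\right) = 473 \left(-4 + 6\right) = 473 \cdot 2 = 946$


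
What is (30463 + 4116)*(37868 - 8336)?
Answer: 1021187028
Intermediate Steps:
(30463 + 4116)*(37868 - 8336) = 34579*29532 = 1021187028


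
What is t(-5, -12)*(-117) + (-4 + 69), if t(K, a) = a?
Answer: 1469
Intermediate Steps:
t(-5, -12)*(-117) + (-4 + 69) = -12*(-117) + (-4 + 69) = 1404 + 65 = 1469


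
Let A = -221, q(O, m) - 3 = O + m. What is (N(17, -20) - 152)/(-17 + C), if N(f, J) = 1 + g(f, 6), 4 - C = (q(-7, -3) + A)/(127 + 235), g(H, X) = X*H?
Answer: 8869/2239 ≈ 3.9611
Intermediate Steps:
q(O, m) = 3 + O + m (q(O, m) = 3 + (O + m) = 3 + O + m)
g(H, X) = H*X
C = 838/181 (C = 4 - ((3 - 7 - 3) - 221)/(127 + 235) = 4 - (-7 - 221)/362 = 4 - (-228)/362 = 4 - 1*(-114/181) = 4 + 114/181 = 838/181 ≈ 4.6298)
N(f, J) = 1 + 6*f (N(f, J) = 1 + f*6 = 1 + 6*f)
(N(17, -20) - 152)/(-17 + C) = ((1 + 6*17) - 152)/(-17 + 838/181) = ((1 + 102) - 152)/(-2239/181) = (103 - 152)*(-181/2239) = -49*(-181/2239) = 8869/2239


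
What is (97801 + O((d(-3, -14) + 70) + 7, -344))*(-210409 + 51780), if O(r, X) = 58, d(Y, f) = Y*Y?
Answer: -15523275311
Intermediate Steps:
d(Y, f) = Y²
(97801 + O((d(-3, -14) + 70) + 7, -344))*(-210409 + 51780) = (97801 + 58)*(-210409 + 51780) = 97859*(-158629) = -15523275311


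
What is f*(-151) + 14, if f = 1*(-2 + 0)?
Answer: 316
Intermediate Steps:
f = -2 (f = 1*(-2) = -2)
f*(-151) + 14 = -2*(-151) + 14 = 302 + 14 = 316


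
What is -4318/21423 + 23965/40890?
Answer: 7485315/19466366 ≈ 0.38453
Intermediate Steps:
-4318/21423 + 23965/40890 = -4318*1/21423 + 23965*(1/40890) = -4318/21423 + 4793/8178 = 7485315/19466366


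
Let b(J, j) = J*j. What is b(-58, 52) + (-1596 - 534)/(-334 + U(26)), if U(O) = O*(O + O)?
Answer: -1536209/509 ≈ -3018.1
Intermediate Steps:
U(O) = 2*O² (U(O) = O*(2*O) = 2*O²)
b(-58, 52) + (-1596 - 534)/(-334 + U(26)) = -58*52 + (-1596 - 534)/(-334 + 2*26²) = -3016 - 2130/(-334 + 2*676) = -3016 - 2130/(-334 + 1352) = -3016 - 2130/1018 = -3016 - 2130*1/1018 = -3016 - 1065/509 = -1536209/509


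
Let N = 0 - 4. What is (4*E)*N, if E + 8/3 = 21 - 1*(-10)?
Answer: -1360/3 ≈ -453.33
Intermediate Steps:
N = -4
E = 85/3 (E = -8/3 + (21 - 1*(-10)) = -8/3 + (21 + 10) = -8/3 + 31 = 85/3 ≈ 28.333)
(4*E)*N = (4*(85/3))*(-4) = (340/3)*(-4) = -1360/3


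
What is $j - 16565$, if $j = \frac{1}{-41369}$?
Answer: $- \frac{685277486}{41369} \approx -16565.0$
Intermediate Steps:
$j = - \frac{1}{41369} \approx -2.4173 \cdot 10^{-5}$
$j - 16565 = - \frac{1}{41369} - 16565 = - \frac{685277486}{41369}$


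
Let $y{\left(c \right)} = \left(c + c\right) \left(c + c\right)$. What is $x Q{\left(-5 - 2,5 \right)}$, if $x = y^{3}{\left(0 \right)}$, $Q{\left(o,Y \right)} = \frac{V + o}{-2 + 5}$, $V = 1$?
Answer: $0$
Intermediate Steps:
$y{\left(c \right)} = 4 c^{2}$ ($y{\left(c \right)} = 2 c 2 c = 4 c^{2}$)
$Q{\left(o,Y \right)} = \frac{1}{3} + \frac{o}{3}$ ($Q{\left(o,Y \right)} = \frac{1 + o}{-2 + 5} = \frac{1 + o}{3} = \left(1 + o\right) \frac{1}{3} = \frac{1}{3} + \frac{o}{3}$)
$x = 0$ ($x = \left(4 \cdot 0^{2}\right)^{3} = \left(4 \cdot 0\right)^{3} = 0^{3} = 0$)
$x Q{\left(-5 - 2,5 \right)} = 0 \left(\frac{1}{3} + \frac{-5 - 2}{3}\right) = 0 \left(\frac{1}{3} + \frac{1}{3} \left(-7\right)\right) = 0 \left(\frac{1}{3} - \frac{7}{3}\right) = 0 \left(-2\right) = 0$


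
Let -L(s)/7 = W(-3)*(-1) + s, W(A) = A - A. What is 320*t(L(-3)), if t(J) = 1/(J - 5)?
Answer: 20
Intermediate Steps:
W(A) = 0
L(s) = -7*s (L(s) = -7*(0*(-1) + s) = -7*(0 + s) = -7*s)
t(J) = 1/(-5 + J)
320*t(L(-3)) = 320/(-5 - 7*(-3)) = 320/(-5 + 21) = 320/16 = 320*(1/16) = 20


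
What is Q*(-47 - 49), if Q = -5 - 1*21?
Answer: 2496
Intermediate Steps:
Q = -26 (Q = -5 - 21 = -26)
Q*(-47 - 49) = -26*(-47 - 49) = -26*(-96) = 2496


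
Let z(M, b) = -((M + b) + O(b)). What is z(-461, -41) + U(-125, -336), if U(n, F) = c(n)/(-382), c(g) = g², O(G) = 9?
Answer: 172701/382 ≈ 452.10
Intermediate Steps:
z(M, b) = -9 - M - b (z(M, b) = -((M + b) + 9) = -(9 + M + b) = -9 - M - b)
U(n, F) = -n²/382 (U(n, F) = n²/(-382) = n²*(-1/382) = -n²/382)
z(-461, -41) + U(-125, -336) = (-9 - 1*(-461) - 1*(-41)) - 1/382*(-125)² = (-9 + 461 + 41) - 1/382*15625 = 493 - 15625/382 = 172701/382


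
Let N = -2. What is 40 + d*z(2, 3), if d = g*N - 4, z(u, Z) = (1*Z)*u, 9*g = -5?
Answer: 68/3 ≈ 22.667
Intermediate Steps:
g = -5/9 (g = (1/9)*(-5) = -5/9 ≈ -0.55556)
z(u, Z) = Z*u
d = -26/9 (d = -5/9*(-2) - 4 = 10/9 - 4 = -26/9 ≈ -2.8889)
40 + d*z(2, 3) = 40 - 26*2/3 = 40 - 26/9*6 = 40 - 52/3 = 68/3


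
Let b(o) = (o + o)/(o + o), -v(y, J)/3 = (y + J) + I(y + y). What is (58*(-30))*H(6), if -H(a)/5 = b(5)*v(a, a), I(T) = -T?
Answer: 0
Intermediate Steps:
v(y, J) = -3*J + 3*y (v(y, J) = -3*((y + J) - (y + y)) = -3*((J + y) - 2*y) = -3*(J - y) = -3*J + 3*y)
b(o) = 1 (b(o) = (2*o)/((2*o)) = (2*o)*(1/(2*o)) = 1)
H(a) = 0 (H(a) = -5*(-3*a + 3*a) = -5*0 = 0)
(58*(-30))*H(6) = (58*(-30))*0 = -1740*0 = 0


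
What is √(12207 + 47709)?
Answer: 2*√14979 ≈ 244.78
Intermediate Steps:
√(12207 + 47709) = √59916 = 2*√14979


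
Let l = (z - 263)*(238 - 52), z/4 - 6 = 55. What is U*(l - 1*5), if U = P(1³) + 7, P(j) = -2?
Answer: -17695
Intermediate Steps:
z = 244 (z = 24 + 4*55 = 24 + 220 = 244)
l = -3534 (l = (244 - 263)*(238 - 52) = -19*186 = -3534)
U = 5 (U = -2 + 7 = 5)
U*(l - 1*5) = 5*(-3534 - 1*5) = 5*(-3534 - 5) = 5*(-3539) = -17695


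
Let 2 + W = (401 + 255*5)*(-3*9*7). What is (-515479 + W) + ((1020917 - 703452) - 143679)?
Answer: -658459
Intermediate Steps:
W = -316766 (W = -2 + (401 + 255*5)*(-3*9*7) = -2 + (401 + 1275)*(-27*7) = -2 + 1676*(-189) = -2 - 316764 = -316766)
(-515479 + W) + ((1020917 - 703452) - 143679) = (-515479 - 316766) + ((1020917 - 703452) - 143679) = -832245 + (317465 - 143679) = -832245 + 173786 = -658459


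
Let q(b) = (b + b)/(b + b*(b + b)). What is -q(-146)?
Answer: 2/291 ≈ 0.0068729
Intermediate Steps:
q(b) = 2*b/(b + 2*b²) (q(b) = (2*b)/(b + b*(2*b)) = (2*b)/(b + 2*b²) = 2*b/(b + 2*b²))
-q(-146) = -2/(1 + 2*(-146)) = -2/(1 - 292) = -2/(-291) = -2*(-1)/291 = -1*(-2/291) = 2/291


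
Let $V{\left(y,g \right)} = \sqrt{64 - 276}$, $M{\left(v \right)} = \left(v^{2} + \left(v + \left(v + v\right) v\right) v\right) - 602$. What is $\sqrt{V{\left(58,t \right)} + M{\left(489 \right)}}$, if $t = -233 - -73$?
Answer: $\sqrt{234337978 + 2 i \sqrt{53}} \approx 15308.0 + 0.0005 i$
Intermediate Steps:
$t = -160$ ($t = -233 + 73 = -160$)
$M{\left(v \right)} = -602 + v^{2} + v \left(v + 2 v^{2}\right)$ ($M{\left(v \right)} = \left(v^{2} + \left(v + 2 v v\right) v\right) - 602 = \left(v^{2} + \left(v + 2 v^{2}\right) v\right) - 602 = \left(v^{2} + v \left(v + 2 v^{2}\right)\right) - 602 = -602 + v^{2} + v \left(v + 2 v^{2}\right)$)
$V{\left(y,g \right)} = 2 i \sqrt{53}$ ($V{\left(y,g \right)} = \sqrt{-212} = 2 i \sqrt{53}$)
$\sqrt{V{\left(58,t \right)} + M{\left(489 \right)}} = \sqrt{2 i \sqrt{53} + \left(-602 + 2 \cdot 489^{2} + 2 \cdot 489^{3}\right)} = \sqrt{2 i \sqrt{53} + \left(-602 + 2 \cdot 239121 + 2 \cdot 116930169\right)} = \sqrt{2 i \sqrt{53} + \left(-602 + 478242 + 233860338\right)} = \sqrt{2 i \sqrt{53} + 234337978} = \sqrt{234337978 + 2 i \sqrt{53}}$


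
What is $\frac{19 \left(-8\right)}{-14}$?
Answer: $\frac{76}{7} \approx 10.857$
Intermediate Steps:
$\frac{19 \left(-8\right)}{-14} = \left(-152\right) \left(- \frac{1}{14}\right) = \frac{76}{7}$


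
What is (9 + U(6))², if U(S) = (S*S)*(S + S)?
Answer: 194481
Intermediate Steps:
U(S) = 2*S³ (U(S) = S²*(2*S) = 2*S³)
(9 + U(6))² = (9 + 2*6³)² = (9 + 2*216)² = (9 + 432)² = 441² = 194481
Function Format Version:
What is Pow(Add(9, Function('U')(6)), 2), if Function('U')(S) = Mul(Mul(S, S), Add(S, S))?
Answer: 194481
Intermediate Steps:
Function('U')(S) = Mul(2, Pow(S, 3)) (Function('U')(S) = Mul(Pow(S, 2), Mul(2, S)) = Mul(2, Pow(S, 3)))
Pow(Add(9, Function('U')(6)), 2) = Pow(Add(9, Mul(2, Pow(6, 3))), 2) = Pow(Add(9, Mul(2, 216)), 2) = Pow(Add(9, 432), 2) = Pow(441, 2) = 194481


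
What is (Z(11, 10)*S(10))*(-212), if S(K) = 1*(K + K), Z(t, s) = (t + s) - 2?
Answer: -80560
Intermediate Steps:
Z(t, s) = -2 + s + t (Z(t, s) = (s + t) - 2 = -2 + s + t)
S(K) = 2*K (S(K) = 1*(2*K) = 2*K)
(Z(11, 10)*S(10))*(-212) = ((-2 + 10 + 11)*(2*10))*(-212) = (19*20)*(-212) = 380*(-212) = -80560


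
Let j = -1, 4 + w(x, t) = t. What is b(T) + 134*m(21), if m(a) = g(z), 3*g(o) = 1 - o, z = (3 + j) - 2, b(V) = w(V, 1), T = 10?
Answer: 125/3 ≈ 41.667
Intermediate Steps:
w(x, t) = -4 + t
b(V) = -3 (b(V) = -4 + 1 = -3)
z = 0 (z = (3 - 1) - 2 = 2 - 2 = 0)
g(o) = 1/3 - o/3 (g(o) = (1 - o)/3 = 1/3 - o/3)
m(a) = 1/3 (m(a) = 1/3 - 1/3*0 = 1/3 + 0 = 1/3)
b(T) + 134*m(21) = -3 + 134*(1/3) = -3 + 134/3 = 125/3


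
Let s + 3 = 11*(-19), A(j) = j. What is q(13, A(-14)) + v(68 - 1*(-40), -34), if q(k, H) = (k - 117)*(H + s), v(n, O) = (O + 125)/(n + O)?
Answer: 1739387/74 ≈ 23505.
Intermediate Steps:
s = -212 (s = -3 + 11*(-19) = -3 - 209 = -212)
v(n, O) = (125 + O)/(O + n)
q(k, H) = (-212 + H)*(-117 + k) (q(k, H) = (k - 117)*(H - 212) = (-117 + k)*(-212 + H) = (-212 + H)*(-117 + k))
q(13, A(-14)) + v(68 - 1*(-40), -34) = (24804 - 212*13 - 117*(-14) - 14*13) + (125 - 34)/(-34 + (68 - 1*(-40))) = (24804 - 2756 + 1638 - 182) + 91/(-34 + (68 + 40)) = 23504 + 91/(-34 + 108) = 23504 + 91/74 = 1739387/74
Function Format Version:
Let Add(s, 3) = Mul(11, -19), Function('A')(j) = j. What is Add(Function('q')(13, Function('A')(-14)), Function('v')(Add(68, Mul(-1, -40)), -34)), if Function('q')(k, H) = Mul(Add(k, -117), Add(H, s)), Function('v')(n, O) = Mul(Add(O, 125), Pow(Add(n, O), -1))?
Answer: Rational(1739387, 74) ≈ 23505.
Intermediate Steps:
s = -212 (s = Add(-3, Mul(11, -19)) = Add(-3, -209) = -212)
Function('v')(n, O) = Mul(Pow(Add(O, n), -1), Add(125, O)) (Function('v')(n, O) = Mul(Add(125, O), Pow(Add(O, n), -1)) = Mul(Pow(Add(O, n), -1), Add(125, O)))
Function('q')(k, H) = Mul(Add(-212, H), Add(-117, k)) (Function('q')(k, H) = Mul(Add(k, -117), Add(H, -212)) = Mul(Add(-117, k), Add(-212, H)) = Mul(Add(-212, H), Add(-117, k)))
Add(Function('q')(13, Function('A')(-14)), Function('v')(Add(68, Mul(-1, -40)), -34)) = Add(Add(24804, Mul(-212, 13), Mul(-117, -14), Mul(-14, 13)), Mul(Pow(Add(-34, Add(68, Mul(-1, -40))), -1), Add(125, -34))) = Add(Add(24804, -2756, 1638, -182), Mul(Pow(Add(-34, Add(68, 40)), -1), 91)) = Add(23504, Mul(Pow(Add(-34, 108), -1), 91)) = Add(23504, Mul(Pow(74, -1), 91)) = Add(23504, Mul(Rational(1, 74), 91)) = Add(23504, Rational(91, 74)) = Rational(1739387, 74)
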